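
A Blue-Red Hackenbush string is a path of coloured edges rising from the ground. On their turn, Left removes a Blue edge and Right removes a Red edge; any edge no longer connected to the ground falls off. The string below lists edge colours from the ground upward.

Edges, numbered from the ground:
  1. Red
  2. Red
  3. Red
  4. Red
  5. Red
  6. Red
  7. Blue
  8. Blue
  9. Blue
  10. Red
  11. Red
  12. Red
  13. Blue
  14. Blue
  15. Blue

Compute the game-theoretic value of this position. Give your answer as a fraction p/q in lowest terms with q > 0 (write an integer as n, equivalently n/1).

-2673/512

Prefix values for Red Red Red Red Red Red Blue Blue Blue Red Red Red Blue Blue Blue via {L|R} + simplicity:
g_1 [R]  L=[∅]  R=[0]  → -1
g_2 [RR]  L=[∅]  R=[-1 0]  → -2
g_3 [RRR]  L=[∅]  R=[-2 -1 0]  → -3
g_4 [RRRR]  L=[∅]  R=[-3 -2 -1 0]  → -4
g_5 [RRRRR]  L=[∅]  R=[-4 -3 -2 -1 0]  → -5
g_6 [RRRRRR]  L=[∅]  R=[-5 -4 -3 -2 -1 0]  → -6
g_7 [RRRRRRB]  L=[-6]  R=[-5 -4 -3 -2 -1 0]  → -11/2
g_8 [RRRRRRBB]  L=[-6 -11/2]  R=[-5 -4 -3 -2 -1 0]  → -21/4
g_9 [RRRRRRBBB]  L=[-6 -11/2 -21/4]  R=[-5 -4 -3 -2 -1 0]  → -41/8
g_10 [RRRRRRBBBR]  L=[-6 -11/2 -21/4]  R=[-41/8 -5 -4 -3 -2 -1 0]  → -83/16
g_11 [RRRRRRBBBRR]  L=[-6 -11/2 -21/4]  R=[-83/16 -41/8 -5 -4 -3 -2 -1 0]  → -167/32
g_12 [RRRRRRBBBRRR]  L=[-6 -11/2 -21/4]  R=[-167/32 -83/16 -41/8 -5 -4 -3 -2 -1 0]  → -335/64
g_13 [RRRRRRBBBRRRB]  L=[-6 -11/2 -21/4 -335/64]  R=[-167/32 -83/16 -41/8 -5 -4 -3 -2 -1 0]  → -669/128
g_14 [RRRRRRBBBRRRBB]  L=[-6 -11/2 -21/4 -335/64 -669/128]  R=[-167/32 -83/16 -41/8 -5 -4 -3 -2 -1 0]  → -1337/256
g_15 [RRRRRRBBBRRRBBB]  L=[-6 -11/2 -21/4 -335/64 -669/128 -1337/256]  R=[-167/32 -83/16 -41/8 -5 -4 -3 -2 -1 0]  → -2673/512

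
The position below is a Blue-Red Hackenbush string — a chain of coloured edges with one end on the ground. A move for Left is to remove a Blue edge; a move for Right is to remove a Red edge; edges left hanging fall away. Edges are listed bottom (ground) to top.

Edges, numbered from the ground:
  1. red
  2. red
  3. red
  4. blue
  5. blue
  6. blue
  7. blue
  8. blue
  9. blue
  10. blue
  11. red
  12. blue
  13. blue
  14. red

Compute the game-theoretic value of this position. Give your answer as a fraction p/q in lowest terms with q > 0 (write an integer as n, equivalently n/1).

Build g(s[:k]) for k = 1..14, string s = red red red blue blue blue blue blue blue blue red blue blue red.
1 of 14 · r · max L −∞ · min R 0 ⇒ -1
2 of 14 · rr · max L −∞ · min R -1 ⇒ -2
3 of 14 · rrr · max L −∞ · min R -2 ⇒ -3
4 of 14 · rrrb · max L -3 · min R -2 ⇒ -5/2
5 of 14 · rrrbb · max L -5/2 · min R -2 ⇒ -9/4
6 of 14 · rrrbbb · max L -9/4 · min R -2 ⇒ -17/8
7 of 14 · rrrbbbb · max L -17/8 · min R -2 ⇒ -33/16
8 of 14 · rrrbbbbb · max L -33/16 · min R -2 ⇒ -65/32
9 of 14 · rrrbbbbbb · max L -65/32 · min R -2 ⇒ -129/64
10 of 14 · rrrbbbbbbb · max L -129/64 · min R -2 ⇒ -257/128
11 of 14 · rrrbbbbbbbr · max L -129/64 · min R -257/128 ⇒ -515/256
12 of 14 · rrrbbbbbbbrb · max L -515/256 · min R -257/128 ⇒ -1029/512
13 of 14 · rrrbbbbbbbrbb · max L -1029/512 · min R -257/128 ⇒ -2057/1024
14 of 14 · rrrbbbbbbbrbbr · max L -1029/512 · min R -2057/1024 ⇒ -4115/2048

-4115/2048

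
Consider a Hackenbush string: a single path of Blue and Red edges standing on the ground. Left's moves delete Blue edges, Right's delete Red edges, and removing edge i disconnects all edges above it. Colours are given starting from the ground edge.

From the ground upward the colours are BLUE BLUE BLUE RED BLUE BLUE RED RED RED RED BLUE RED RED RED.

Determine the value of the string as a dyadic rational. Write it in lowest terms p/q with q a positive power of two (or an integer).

5649/2048

Build val(s[:k]) for k = 1..14, string s = BLUE BLUE BLUE RED BLUE BLUE RED RED RED RED BLUE RED RED RED.
B: Left { 0 }, Right { — } so simplest 1
BB: Left { 0; 1 }, Right { — } so simplest 2
BBB: Left { 0; 1; 2 }, Right { — } so simplest 3
BBBR: Left { 0; 1; 2 }, Right { 3 } so simplest 5/2
BBBRB: Left { 0; 1; 2; 5/2 }, Right { 3 } so simplest 11/4
BBBRBB: Left { 0; 1; 2; 5/2; 11/4 }, Right { 3 } so simplest 23/8
BBBRBBR: Left { 0; 1; 2; 5/2; 11/4 }, Right { 23/8; 3 } so simplest 45/16
BBBRBBRR: Left { 0; 1; 2; 5/2; 11/4 }, Right { 45/16; 23/8; 3 } so simplest 89/32
BBBRBBRRR: Left { 0; 1; 2; 5/2; 11/4 }, Right { 89/32; 45/16; 23/8; 3 } so simplest 177/64
BBBRBBRRRR: Left { 0; 1; 2; 5/2; 11/4 }, Right { 177/64; 89/32; 45/16; 23/8; 3 } so simplest 353/128
BBBRBBRRRRB: Left { 0; 1; 2; 5/2; 11/4; 353/128 }, Right { 177/64; 89/32; 45/16; 23/8; 3 } so simplest 707/256
BBBRBBRRRRBR: Left { 0; 1; 2; 5/2; 11/4; 353/128 }, Right { 707/256; 177/64; 89/32; 45/16; 23/8; 3 } so simplest 1413/512
BBBRBBRRRRBRR: Left { 0; 1; 2; 5/2; 11/4; 353/128 }, Right { 1413/512; 707/256; 177/64; 89/32; 45/16; 23/8; 3 } so simplest 2825/1024
BBBRBBRRRRBRRR: Left { 0; 1; 2; 5/2; 11/4; 353/128 }, Right { 2825/1024; 1413/512; 707/256; 177/64; 89/32; 45/16; 23/8; 3 } so simplest 5649/2048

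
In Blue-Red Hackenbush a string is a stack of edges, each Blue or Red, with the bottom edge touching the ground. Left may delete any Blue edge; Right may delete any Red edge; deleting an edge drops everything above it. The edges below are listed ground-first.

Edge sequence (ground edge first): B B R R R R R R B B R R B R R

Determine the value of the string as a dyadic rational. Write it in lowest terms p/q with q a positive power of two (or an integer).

edge 1 of 15 (B): { 0 | — } → 1
edge 2 of 15 (B): { 0, 1 | — } → 2
edge 3 of 15 (R): { 0, 1 | 2 } → 3/2
edge 4 of 15 (R): { 0, 1 | 3/2, 2 } → 5/4
edge 5 of 15 (R): { 0, 1 | 5/4, 3/2, 2 } → 9/8
edge 6 of 15 (R): { 0, 1 | 9/8, 5/4, 3/2, 2 } → 17/16
edge 7 of 15 (R): { 0, 1 | 17/16, 9/8, 5/4, 3/2, 2 } → 33/32
edge 8 of 15 (R): { 0, 1 | 33/32, 17/16, 9/8, 5/4, 3/2, 2 } → 65/64
edge 9 of 15 (B): { 0, 1, 65/64 | 33/32, 17/16, 9/8, 5/4, 3/2, 2 } → 131/128
edge 10 of 15 (B): { 0, 1, 65/64, 131/128 | 33/32, 17/16, 9/8, 5/4, 3/2, 2 } → 263/256
edge 11 of 15 (R): { 0, 1, 65/64, 131/128 | 263/256, 33/32, 17/16, 9/8, 5/4, 3/2, 2 } → 525/512
edge 12 of 15 (R): { 0, 1, 65/64, 131/128 | 525/512, 263/256, 33/32, 17/16, 9/8, 5/4, 3/2, 2 } → 1049/1024
edge 13 of 15 (B): { 0, 1, 65/64, 131/128, 1049/1024 | 525/512, 263/256, 33/32, 17/16, 9/8, 5/4, 3/2, 2 } → 2099/2048
edge 14 of 15 (R): { 0, 1, 65/64, 131/128, 1049/1024 | 2099/2048, 525/512, 263/256, 33/32, 17/16, 9/8, 5/4, 3/2, 2 } → 4197/4096
edge 15 of 15 (R): { 0, 1, 65/64, 131/128, 1049/1024 | 4197/4096, 2099/2048, 525/512, 263/256, 33/32, 17/16, 9/8, 5/4, 3/2, 2 } → 8393/8192

8393/8192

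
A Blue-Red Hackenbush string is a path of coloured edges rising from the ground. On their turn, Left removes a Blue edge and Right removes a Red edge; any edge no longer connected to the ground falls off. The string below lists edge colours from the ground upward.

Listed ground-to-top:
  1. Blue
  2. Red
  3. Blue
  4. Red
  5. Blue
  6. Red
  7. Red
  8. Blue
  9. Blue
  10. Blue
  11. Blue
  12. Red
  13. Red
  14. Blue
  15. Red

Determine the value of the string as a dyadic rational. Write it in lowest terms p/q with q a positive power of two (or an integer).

Build val(s[:k]) for k = 1..15, string s = Blue Red Blue Red Blue Red Red Blue Blue Blue Blue Red Red Blue Red.
edge 1 of 15 (Blue): { 0 | (no moves) } → 1
edge 2 of 15 (Red): { 0 | 1 } → 1/2
edge 3 of 15 (Blue): { 0; 1/2 | 1 } → 3/4
edge 4 of 15 (Red): { 0; 1/2 | 3/4; 1 } → 5/8
edge 5 of 15 (Blue): { 0; 1/2; 5/8 | 3/4; 1 } → 11/16
edge 6 of 15 (Red): { 0; 1/2; 5/8 | 11/16; 3/4; 1 } → 21/32
edge 7 of 15 (Red): { 0; 1/2; 5/8 | 21/32; 11/16; 3/4; 1 } → 41/64
edge 8 of 15 (Blue): { 0; 1/2; 5/8; 41/64 | 21/32; 11/16; 3/4; 1 } → 83/128
edge 9 of 15 (Blue): { 0; 1/2; 5/8; 41/64; 83/128 | 21/32; 11/16; 3/4; 1 } → 167/256
edge 10 of 15 (Blue): { 0; 1/2; 5/8; 41/64; 83/128; 167/256 | 21/32; 11/16; 3/4; 1 } → 335/512
edge 11 of 15 (Blue): { 0; 1/2; 5/8; 41/64; 83/128; 167/256; 335/512 | 21/32; 11/16; 3/4; 1 } → 671/1024
edge 12 of 15 (Red): { 0; 1/2; 5/8; 41/64; 83/128; 167/256; 335/512 | 671/1024; 21/32; 11/16; 3/4; 1 } → 1341/2048
edge 13 of 15 (Red): { 0; 1/2; 5/8; 41/64; 83/128; 167/256; 335/512 | 1341/2048; 671/1024; 21/32; 11/16; 3/4; 1 } → 2681/4096
edge 14 of 15 (Blue): { 0; 1/2; 5/8; 41/64; 83/128; 167/256; 335/512; 2681/4096 | 1341/2048; 671/1024; 21/32; 11/16; 3/4; 1 } → 5363/8192
edge 15 of 15 (Red): { 0; 1/2; 5/8; 41/64; 83/128; 167/256; 335/512; 2681/4096 | 5363/8192; 1341/2048; 671/1024; 21/32; 11/16; 3/4; 1 } → 10725/16384

10725/16384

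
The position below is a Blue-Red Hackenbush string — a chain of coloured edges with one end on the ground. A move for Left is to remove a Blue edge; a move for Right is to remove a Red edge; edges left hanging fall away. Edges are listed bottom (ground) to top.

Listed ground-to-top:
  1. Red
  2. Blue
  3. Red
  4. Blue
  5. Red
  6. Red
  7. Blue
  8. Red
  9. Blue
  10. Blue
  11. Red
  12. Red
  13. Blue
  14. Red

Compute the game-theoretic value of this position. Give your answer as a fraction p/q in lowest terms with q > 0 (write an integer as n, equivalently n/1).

-5787/8192

Recurse on prefixes of the 14-edge string Red Blue Red Blue Red Red Blue Red Blue Blue Red Red Blue Red:
step 1: add Red to get R; options L={ none } R={ 0 } → -1
step 2: add Blue to get RB; options L={ -1 } R={ 0 } → -1/2
step 3: add Red to get RBR; options L={ -1 } R={ -1/2,0 } → -3/4
step 4: add Blue to get RBRB; options L={ -1,-3/4 } R={ -1/2,0 } → -5/8
step 5: add Red to get RBRBR; options L={ -1,-3/4 } R={ -5/8,-1/2,0 } → -11/16
step 6: add Red to get RBRBRR; options L={ -1,-3/4 } R={ -11/16,-5/8,-1/2,0 } → -23/32
step 7: add Blue to get RBRBRRB; options L={ -1,-3/4,-23/32 } R={ -11/16,-5/8,-1/2,0 } → -45/64
step 8: add Red to get RBRBRRBR; options L={ -1,-3/4,-23/32 } R={ -45/64,-11/16,-5/8,-1/2,0 } → -91/128
step 9: add Blue to get RBRBRRBRB; options L={ -1,-3/4,-23/32,-91/128 } R={ -45/64,-11/16,-5/8,-1/2,0 } → -181/256
step 10: add Blue to get RBRBRRBRBB; options L={ -1,-3/4,-23/32,-91/128,-181/256 } R={ -45/64,-11/16,-5/8,-1/2,0 } → -361/512
step 11: add Red to get RBRBRRBRBBR; options L={ -1,-3/4,-23/32,-91/128,-181/256 } R={ -361/512,-45/64,-11/16,-5/8,-1/2,0 } → -723/1024
step 12: add Red to get RBRBRRBRBBRR; options L={ -1,-3/4,-23/32,-91/128,-181/256 } R={ -723/1024,-361/512,-45/64,-11/16,-5/8,-1/2,0 } → -1447/2048
step 13: add Blue to get RBRBRRBRBBRRB; options L={ -1,-3/4,-23/32,-91/128,-181/256,-1447/2048 } R={ -723/1024,-361/512,-45/64,-11/16,-5/8,-1/2,0 } → -2893/4096
step 14: add Red to get RBRBRRBRBBRRBR; options L={ -1,-3/4,-23/32,-91/128,-181/256,-1447/2048 } R={ -2893/4096,-723/1024,-361/512,-45/64,-11/16,-5/8,-1/2,0 } → -5787/8192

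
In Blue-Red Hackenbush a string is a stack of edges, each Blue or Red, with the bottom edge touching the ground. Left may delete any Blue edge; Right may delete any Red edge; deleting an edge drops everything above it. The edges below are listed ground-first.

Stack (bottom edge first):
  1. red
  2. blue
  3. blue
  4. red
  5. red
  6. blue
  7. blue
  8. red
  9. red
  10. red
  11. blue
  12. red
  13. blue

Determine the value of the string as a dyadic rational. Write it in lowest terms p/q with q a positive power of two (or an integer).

Prefix values for red blue blue red red blue blue red red red blue red blue via {L|R} + simplicity:
edge 1 of 13 (red): { ∅ | 0 } so -1
edge 2 of 13 (blue): { -1 | 0 } so -1/2
edge 3 of 13 (blue): { -1,-1/2 | 0 } so -1/4
edge 4 of 13 (red): { -1,-1/2 | -1/4,0 } so -3/8
edge 5 of 13 (red): { -1,-1/2 | -3/8,-1/4,0 } so -7/16
edge 6 of 13 (blue): { -1,-1/2,-7/16 | -3/8,-1/4,0 } so -13/32
edge 7 of 13 (blue): { -1,-1/2,-7/16,-13/32 | -3/8,-1/4,0 } so -25/64
edge 8 of 13 (red): { -1,-1/2,-7/16,-13/32 | -25/64,-3/8,-1/4,0 } so -51/128
edge 9 of 13 (red): { -1,-1/2,-7/16,-13/32 | -51/128,-25/64,-3/8,-1/4,0 } so -103/256
edge 10 of 13 (red): { -1,-1/2,-7/16,-13/32 | -103/256,-51/128,-25/64,-3/8,-1/4,0 } so -207/512
edge 11 of 13 (blue): { -1,-1/2,-7/16,-13/32,-207/512 | -103/256,-51/128,-25/64,-3/8,-1/4,0 } so -413/1024
edge 12 of 13 (red): { -1,-1/2,-7/16,-13/32,-207/512 | -413/1024,-103/256,-51/128,-25/64,-3/8,-1/4,0 } so -827/2048
edge 13 of 13 (blue): { -1,-1/2,-7/16,-13/32,-207/512,-827/2048 | -413/1024,-103/256,-51/128,-25/64,-3/8,-1/4,0 } so -1653/4096

-1653/4096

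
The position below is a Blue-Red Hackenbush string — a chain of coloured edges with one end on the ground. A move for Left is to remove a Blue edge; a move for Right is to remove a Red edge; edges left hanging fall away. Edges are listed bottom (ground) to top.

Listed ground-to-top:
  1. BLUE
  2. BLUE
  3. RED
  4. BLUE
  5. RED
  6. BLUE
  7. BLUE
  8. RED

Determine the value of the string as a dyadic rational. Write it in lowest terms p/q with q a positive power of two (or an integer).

109/64

Recurse on prefixes of the 8-edge string BLUE BLUE RED BLUE RED BLUE BLUE RED:
B: Left { 0 }, Right { none } → simplest 1
BB: Left { 0 1 }, Right { none } → simplest 2
BBR: Left { 0 1 }, Right { 2 } → simplest 3/2
BBRB: Left { 0 1 3/2 }, Right { 2 } → simplest 7/4
BBRBR: Left { 0 1 3/2 }, Right { 7/4 2 } → simplest 13/8
BBRBRB: Left { 0 1 3/2 13/8 }, Right { 7/4 2 } → simplest 27/16
BBRBRBB: Left { 0 1 3/2 13/8 27/16 }, Right { 7/4 2 } → simplest 55/32
BBRBRBBR: Left { 0 1 3/2 13/8 27/16 }, Right { 55/32 7/4 2 } → simplest 109/64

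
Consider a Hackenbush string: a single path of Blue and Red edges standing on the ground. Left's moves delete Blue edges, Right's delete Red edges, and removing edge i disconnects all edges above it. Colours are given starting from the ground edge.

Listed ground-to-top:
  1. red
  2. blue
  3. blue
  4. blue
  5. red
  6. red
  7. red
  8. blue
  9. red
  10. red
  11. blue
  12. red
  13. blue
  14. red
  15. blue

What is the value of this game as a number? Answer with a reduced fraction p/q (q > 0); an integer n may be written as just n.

Prefix values for red blue blue blue red red red blue red red blue red blue red blue via {L|R} + simplicity:
step 1: add red to get r; options L={ none } R={ 0 } = -1
step 2: add blue to get rb; options L={ -1 } R={ 0 } = -1/2
step 3: add blue to get rbb; options L={ -1; -1/2 } R={ 0 } = -1/4
step 4: add blue to get rbbb; options L={ -1; -1/2; -1/4 } R={ 0 } = -1/8
step 5: add red to get rbbbr; options L={ -1; -1/2; -1/4 } R={ -1/8; 0 } = -3/16
step 6: add red to get rbbbrr; options L={ -1; -1/2; -1/4 } R={ -3/16; -1/8; 0 } = -7/32
step 7: add red to get rbbbrrr; options L={ -1; -1/2; -1/4 } R={ -7/32; -3/16; -1/8; 0 } = -15/64
step 8: add blue to get rbbbrrrb; options L={ -1; -1/2; -1/4; -15/64 } R={ -7/32; -3/16; -1/8; 0 } = -29/128
step 9: add red to get rbbbrrrbr; options L={ -1; -1/2; -1/4; -15/64 } R={ -29/128; -7/32; -3/16; -1/8; 0 } = -59/256
step 10: add red to get rbbbrrrbrr; options L={ -1; -1/2; -1/4; -15/64 } R={ -59/256; -29/128; -7/32; -3/16; -1/8; 0 } = -119/512
step 11: add blue to get rbbbrrrbrrb; options L={ -1; -1/2; -1/4; -15/64; -119/512 } R={ -59/256; -29/128; -7/32; -3/16; -1/8; 0 } = -237/1024
step 12: add red to get rbbbrrrbrrbr; options L={ -1; -1/2; -1/4; -15/64; -119/512 } R={ -237/1024; -59/256; -29/128; -7/32; -3/16; -1/8; 0 } = -475/2048
step 13: add blue to get rbbbrrrbrrbrb; options L={ -1; -1/2; -1/4; -15/64; -119/512; -475/2048 } R={ -237/1024; -59/256; -29/128; -7/32; -3/16; -1/8; 0 } = -949/4096
step 14: add red to get rbbbrrrbrrbrbr; options L={ -1; -1/2; -1/4; -15/64; -119/512; -475/2048 } R={ -949/4096; -237/1024; -59/256; -29/128; -7/32; -3/16; -1/8; 0 } = -1899/8192
step 15: add blue to get rbbbrrrbrrbrbrb; options L={ -1; -1/2; -1/4; -15/64; -119/512; -475/2048; -1899/8192 } R={ -949/4096; -237/1024; -59/256; -29/128; -7/32; -3/16; -1/8; 0 } = -3797/16384

-3797/16384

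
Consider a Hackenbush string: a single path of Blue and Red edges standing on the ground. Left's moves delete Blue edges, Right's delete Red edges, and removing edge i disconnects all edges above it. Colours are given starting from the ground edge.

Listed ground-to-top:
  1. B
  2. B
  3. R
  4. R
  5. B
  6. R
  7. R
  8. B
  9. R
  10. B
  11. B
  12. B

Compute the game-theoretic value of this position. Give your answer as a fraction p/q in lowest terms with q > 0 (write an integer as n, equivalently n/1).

Build G(s[:k]) for k = 1..12, string s = B B R R B R R B R B B B.
edge 1 of 12 (B): { 0 | none } gives 1
edge 2 of 12 (B): { 0,1 | none } gives 2
edge 3 of 12 (R): { 0,1 | 2 } gives 3/2
edge 4 of 12 (R): { 0,1 | 3/2,2 } gives 5/4
edge 5 of 12 (B): { 0,1,5/4 | 3/2,2 } gives 11/8
edge 6 of 12 (R): { 0,1,5/4 | 11/8,3/2,2 } gives 21/16
edge 7 of 12 (R): { 0,1,5/4 | 21/16,11/8,3/2,2 } gives 41/32
edge 8 of 12 (B): { 0,1,5/4,41/32 | 21/16,11/8,3/2,2 } gives 83/64
edge 9 of 12 (R): { 0,1,5/4,41/32 | 83/64,21/16,11/8,3/2,2 } gives 165/128
edge 10 of 12 (B): { 0,1,5/4,41/32,165/128 | 83/64,21/16,11/8,3/2,2 } gives 331/256
edge 11 of 12 (B): { 0,1,5/4,41/32,165/128,331/256 | 83/64,21/16,11/8,3/2,2 } gives 663/512
edge 12 of 12 (B): { 0,1,5/4,41/32,165/128,331/256,663/512 | 83/64,21/16,11/8,3/2,2 } gives 1327/1024

1327/1024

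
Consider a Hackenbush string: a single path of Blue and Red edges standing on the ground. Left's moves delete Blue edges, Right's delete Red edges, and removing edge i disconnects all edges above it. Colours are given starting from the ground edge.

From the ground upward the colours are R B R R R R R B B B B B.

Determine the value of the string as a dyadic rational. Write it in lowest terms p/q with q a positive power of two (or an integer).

Prefix values for R B R R R R R B B B B B via {L|R} + simplicity:
1 of 12 · R · max L −∞ · min R 0 -> -1
2 of 12 · RB · max L -1 · min R 0 -> -1/2
3 of 12 · RBR · max L -1 · min R -1/2 -> -3/4
4 of 12 · RBRR · max L -1 · min R -3/4 -> -7/8
5 of 12 · RBRRR · max L -1 · min R -7/8 -> -15/16
6 of 12 · RBRRRR · max L -1 · min R -15/16 -> -31/32
7 of 12 · RBRRRRR · max L -1 · min R -31/32 -> -63/64
8 of 12 · RBRRRRRB · max L -63/64 · min R -31/32 -> -125/128
9 of 12 · RBRRRRRBB · max L -125/128 · min R -31/32 -> -249/256
10 of 12 · RBRRRRRBBB · max L -249/256 · min R -31/32 -> -497/512
11 of 12 · RBRRRRRBBBB · max L -497/512 · min R -31/32 -> -993/1024
12 of 12 · RBRRRRRBBBBB · max L -993/1024 · min R -31/32 -> -1985/2048

-1985/2048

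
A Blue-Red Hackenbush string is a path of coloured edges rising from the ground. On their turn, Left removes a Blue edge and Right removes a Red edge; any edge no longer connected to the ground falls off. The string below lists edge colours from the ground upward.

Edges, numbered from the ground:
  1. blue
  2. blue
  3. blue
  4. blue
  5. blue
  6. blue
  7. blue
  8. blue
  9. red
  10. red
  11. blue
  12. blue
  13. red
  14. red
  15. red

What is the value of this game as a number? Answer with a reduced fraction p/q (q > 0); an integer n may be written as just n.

Prefix values for blue blue blue blue blue blue blue blue red red blue blue red red red via {L|R} + simplicity:
edge 1 of 15 (blue): { 0 | — } = 1
edge 2 of 15 (blue): { 0 1 | — } = 2
edge 3 of 15 (blue): { 0 1 2 | — } = 3
edge 4 of 15 (blue): { 0 1 2 3 | — } = 4
edge 5 of 15 (blue): { 0 1 2 3 4 | — } = 5
edge 6 of 15 (blue): { 0 1 2 3 4 5 | — } = 6
edge 7 of 15 (blue): { 0 1 2 3 4 5 6 | — } = 7
edge 8 of 15 (blue): { 0 1 2 3 4 5 6 7 | — } = 8
edge 9 of 15 (red): { 0 1 2 3 4 5 6 7 | 8 } = 15/2
edge 10 of 15 (red): { 0 1 2 3 4 5 6 7 | 15/2 8 } = 29/4
edge 11 of 15 (blue): { 0 1 2 3 4 5 6 7 29/4 | 15/2 8 } = 59/8
edge 12 of 15 (blue): { 0 1 2 3 4 5 6 7 29/4 59/8 | 15/2 8 } = 119/16
edge 13 of 15 (red): { 0 1 2 3 4 5 6 7 29/4 59/8 | 119/16 15/2 8 } = 237/32
edge 14 of 15 (red): { 0 1 2 3 4 5 6 7 29/4 59/8 | 237/32 119/16 15/2 8 } = 473/64
edge 15 of 15 (red): { 0 1 2 3 4 5 6 7 29/4 59/8 | 473/64 237/32 119/16 15/2 8 } = 945/128

945/128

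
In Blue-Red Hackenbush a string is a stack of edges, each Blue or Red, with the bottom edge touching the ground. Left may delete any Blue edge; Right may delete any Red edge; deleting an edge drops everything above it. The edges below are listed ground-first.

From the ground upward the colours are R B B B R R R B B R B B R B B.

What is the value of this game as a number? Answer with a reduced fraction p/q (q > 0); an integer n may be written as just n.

Recurse on prefixes of the 15-edge string R B B B R R R B B R B B R B B:
val_1 [R]  L=[(no moves)]  R=[0]  → -1
val_2 [RB]  L=[-1]  R=[0]  → -1/2
val_3 [RBB]  L=[-1, -1/2]  R=[0]  → -1/4
val_4 [RBBB]  L=[-1, -1/2, -1/4]  R=[0]  → -1/8
val_5 [RBBBR]  L=[-1, -1/2, -1/4]  R=[-1/8, 0]  → -3/16
val_6 [RBBBRR]  L=[-1, -1/2, -1/4]  R=[-3/16, -1/8, 0]  → -7/32
val_7 [RBBBRRR]  L=[-1, -1/2, -1/4]  R=[-7/32, -3/16, -1/8, 0]  → -15/64
val_8 [RBBBRRRB]  L=[-1, -1/2, -1/4, -15/64]  R=[-7/32, -3/16, -1/8, 0]  → -29/128
val_9 [RBBBRRRBB]  L=[-1, -1/2, -1/4, -15/64, -29/128]  R=[-7/32, -3/16, -1/8, 0]  → -57/256
val_10 [RBBBRRRBBR]  L=[-1, -1/2, -1/4, -15/64, -29/128]  R=[-57/256, -7/32, -3/16, -1/8, 0]  → -115/512
val_11 [RBBBRRRBBRB]  L=[-1, -1/2, -1/4, -15/64, -29/128, -115/512]  R=[-57/256, -7/32, -3/16, -1/8, 0]  → -229/1024
val_12 [RBBBRRRBBRBB]  L=[-1, -1/2, -1/4, -15/64, -29/128, -115/512, -229/1024]  R=[-57/256, -7/32, -3/16, -1/8, 0]  → -457/2048
val_13 [RBBBRRRBBRBBR]  L=[-1, -1/2, -1/4, -15/64, -29/128, -115/512, -229/1024]  R=[-457/2048, -57/256, -7/32, -3/16, -1/8, 0]  → -915/4096
val_14 [RBBBRRRBBRBBRB]  L=[-1, -1/2, -1/4, -15/64, -29/128, -115/512, -229/1024, -915/4096]  R=[-457/2048, -57/256, -7/32, -3/16, -1/8, 0]  → -1829/8192
val_15 [RBBBRRRBBRBBRBB]  L=[-1, -1/2, -1/4, -15/64, -29/128, -115/512, -229/1024, -915/4096, -1829/8192]  R=[-457/2048, -57/256, -7/32, -3/16, -1/8, 0]  → -3657/16384

-3657/16384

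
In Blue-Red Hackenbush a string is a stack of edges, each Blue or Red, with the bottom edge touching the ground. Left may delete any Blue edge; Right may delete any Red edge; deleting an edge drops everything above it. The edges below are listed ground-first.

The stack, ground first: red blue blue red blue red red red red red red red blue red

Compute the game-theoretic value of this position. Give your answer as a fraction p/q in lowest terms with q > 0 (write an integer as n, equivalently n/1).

-3067/8192

Prefix values for red blue blue red blue red red red red red red red blue red via {L|R} + simplicity:
step 1: add red to get r; options L={ — } R={ 0 } = -1
step 2: add blue to get rb; options L={ -1 } R={ 0 } = -1/2
step 3: add blue to get rbb; options L={ -1 -1/2 } R={ 0 } = -1/4
step 4: add red to get rbbr; options L={ -1 -1/2 } R={ -1/4 0 } = -3/8
step 5: add blue to get rbbrb; options L={ -1 -1/2 -3/8 } R={ -1/4 0 } = -5/16
step 6: add red to get rbbrbr; options L={ -1 -1/2 -3/8 } R={ -5/16 -1/4 0 } = -11/32
step 7: add red to get rbbrbrr; options L={ -1 -1/2 -3/8 } R={ -11/32 -5/16 -1/4 0 } = -23/64
step 8: add red to get rbbrbrrr; options L={ -1 -1/2 -3/8 } R={ -23/64 -11/32 -5/16 -1/4 0 } = -47/128
step 9: add red to get rbbrbrrrr; options L={ -1 -1/2 -3/8 } R={ -47/128 -23/64 -11/32 -5/16 -1/4 0 } = -95/256
step 10: add red to get rbbrbrrrrr; options L={ -1 -1/2 -3/8 } R={ -95/256 -47/128 -23/64 -11/32 -5/16 -1/4 0 } = -191/512
step 11: add red to get rbbrbrrrrrr; options L={ -1 -1/2 -3/8 } R={ -191/512 -95/256 -47/128 -23/64 -11/32 -5/16 -1/4 0 } = -383/1024
step 12: add red to get rbbrbrrrrrrr; options L={ -1 -1/2 -3/8 } R={ -383/1024 -191/512 -95/256 -47/128 -23/64 -11/32 -5/16 -1/4 0 } = -767/2048
step 13: add blue to get rbbrbrrrrrrrb; options L={ -1 -1/2 -3/8 -767/2048 } R={ -383/1024 -191/512 -95/256 -47/128 -23/64 -11/32 -5/16 -1/4 0 } = -1533/4096
step 14: add red to get rbbrbrrrrrrrbr; options L={ -1 -1/2 -3/8 -767/2048 } R={ -1533/4096 -383/1024 -191/512 -95/256 -47/128 -23/64 -11/32 -5/16 -1/4 0 } = -3067/8192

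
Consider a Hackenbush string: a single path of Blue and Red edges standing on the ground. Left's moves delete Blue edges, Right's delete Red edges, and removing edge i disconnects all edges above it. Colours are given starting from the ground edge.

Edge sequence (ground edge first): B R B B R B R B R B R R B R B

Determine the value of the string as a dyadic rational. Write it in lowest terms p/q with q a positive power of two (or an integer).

val(B) = { 0 | none } → 1
val(BR) = { 0 | 1 } → 1/2
val(BRB) = { 0,1/2 | 1 } → 3/4
val(BRBB) = { 0,1/2,3/4 | 1 } → 7/8
val(BRBBR) = { 0,1/2,3/4 | 7/8,1 } → 13/16
val(BRBBRB) = { 0,1/2,3/4,13/16 | 7/8,1 } → 27/32
val(BRBBRBR) = { 0,1/2,3/4,13/16 | 27/32,7/8,1 } → 53/64
val(BRBBRBRB) = { 0,1/2,3/4,13/16,53/64 | 27/32,7/8,1 } → 107/128
val(BRBBRBRBR) = { 0,1/2,3/4,13/16,53/64 | 107/128,27/32,7/8,1 } → 213/256
val(BRBBRBRBRB) = { 0,1/2,3/4,13/16,53/64,213/256 | 107/128,27/32,7/8,1 } → 427/512
val(BRBBRBRBRBR) = { 0,1/2,3/4,13/16,53/64,213/256 | 427/512,107/128,27/32,7/8,1 } → 853/1024
val(BRBBRBRBRBRR) = { 0,1/2,3/4,13/16,53/64,213/256 | 853/1024,427/512,107/128,27/32,7/8,1 } → 1705/2048
val(BRBBRBRBRBRRB) = { 0,1/2,3/4,13/16,53/64,213/256,1705/2048 | 853/1024,427/512,107/128,27/32,7/8,1 } → 3411/4096
val(BRBBRBRBRBRRBR) = { 0,1/2,3/4,13/16,53/64,213/256,1705/2048 | 3411/4096,853/1024,427/512,107/128,27/32,7/8,1 } → 6821/8192
val(BRBBRBRBRBRRBRB) = { 0,1/2,3/4,13/16,53/64,213/256,1705/2048,6821/8192 | 3411/4096,853/1024,427/512,107/128,27/32,7/8,1 } → 13643/16384

13643/16384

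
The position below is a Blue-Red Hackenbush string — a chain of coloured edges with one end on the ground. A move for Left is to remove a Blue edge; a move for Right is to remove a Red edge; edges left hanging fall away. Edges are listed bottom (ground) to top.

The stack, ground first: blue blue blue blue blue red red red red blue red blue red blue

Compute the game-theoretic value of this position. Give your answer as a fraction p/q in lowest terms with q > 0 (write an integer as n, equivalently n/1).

2091/512

edge 1 of 14 (blue): { 0 | · } → 1
edge 2 of 14 (blue): { 0; 1 | · } → 2
edge 3 of 14 (blue): { 0; 1; 2 | · } → 3
edge 4 of 14 (blue): { 0; 1; 2; 3 | · } → 4
edge 5 of 14 (blue): { 0; 1; 2; 3; 4 | · } → 5
edge 6 of 14 (red): { 0; 1; 2; 3; 4 | 5 } → 9/2
edge 7 of 14 (red): { 0; 1; 2; 3; 4 | 9/2; 5 } → 17/4
edge 8 of 14 (red): { 0; 1; 2; 3; 4 | 17/4; 9/2; 5 } → 33/8
edge 9 of 14 (red): { 0; 1; 2; 3; 4 | 33/8; 17/4; 9/2; 5 } → 65/16
edge 10 of 14 (blue): { 0; 1; 2; 3; 4; 65/16 | 33/8; 17/4; 9/2; 5 } → 131/32
edge 11 of 14 (red): { 0; 1; 2; 3; 4; 65/16 | 131/32; 33/8; 17/4; 9/2; 5 } → 261/64
edge 12 of 14 (blue): { 0; 1; 2; 3; 4; 65/16; 261/64 | 131/32; 33/8; 17/4; 9/2; 5 } → 523/128
edge 13 of 14 (red): { 0; 1; 2; 3; 4; 65/16; 261/64 | 523/128; 131/32; 33/8; 17/4; 9/2; 5 } → 1045/256
edge 14 of 14 (blue): { 0; 1; 2; 3; 4; 65/16; 261/64; 1045/256 | 523/128; 131/32; 33/8; 17/4; 9/2; 5 } → 2091/512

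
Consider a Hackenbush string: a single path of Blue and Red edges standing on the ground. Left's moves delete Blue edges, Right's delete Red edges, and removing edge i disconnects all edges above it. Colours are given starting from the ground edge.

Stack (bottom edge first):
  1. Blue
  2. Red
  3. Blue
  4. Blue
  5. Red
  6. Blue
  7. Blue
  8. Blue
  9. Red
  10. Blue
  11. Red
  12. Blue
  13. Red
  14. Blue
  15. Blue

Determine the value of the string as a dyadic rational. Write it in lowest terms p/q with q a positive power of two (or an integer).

14167/16384

Recurse on prefixes of the 15-edge string Blue Red Blue Blue Red Blue Blue Blue Red Blue Red Blue Red Blue Blue:
step 1: add Blue to get B; options L={ 0 } R={ none } gives 1
step 2: add Red to get BR; options L={ 0 } R={ 1 } gives 1/2
step 3: add Blue to get BRB; options L={ 0,1/2 } R={ 1 } gives 3/4
step 4: add Blue to get BRBB; options L={ 0,1/2,3/4 } R={ 1 } gives 7/8
step 5: add Red to get BRBBR; options L={ 0,1/2,3/4 } R={ 7/8,1 } gives 13/16
step 6: add Blue to get BRBBRB; options L={ 0,1/2,3/4,13/16 } R={ 7/8,1 } gives 27/32
step 7: add Blue to get BRBBRBB; options L={ 0,1/2,3/4,13/16,27/32 } R={ 7/8,1 } gives 55/64
step 8: add Blue to get BRBBRBBB; options L={ 0,1/2,3/4,13/16,27/32,55/64 } R={ 7/8,1 } gives 111/128
step 9: add Red to get BRBBRBBBR; options L={ 0,1/2,3/4,13/16,27/32,55/64 } R={ 111/128,7/8,1 } gives 221/256
step 10: add Blue to get BRBBRBBBRB; options L={ 0,1/2,3/4,13/16,27/32,55/64,221/256 } R={ 111/128,7/8,1 } gives 443/512
step 11: add Red to get BRBBRBBBRBR; options L={ 0,1/2,3/4,13/16,27/32,55/64,221/256 } R={ 443/512,111/128,7/8,1 } gives 885/1024
step 12: add Blue to get BRBBRBBBRBRB; options L={ 0,1/2,3/4,13/16,27/32,55/64,221/256,885/1024 } R={ 443/512,111/128,7/8,1 } gives 1771/2048
step 13: add Red to get BRBBRBBBRBRBR; options L={ 0,1/2,3/4,13/16,27/32,55/64,221/256,885/1024 } R={ 1771/2048,443/512,111/128,7/8,1 } gives 3541/4096
step 14: add Blue to get BRBBRBBBRBRBRB; options L={ 0,1/2,3/4,13/16,27/32,55/64,221/256,885/1024,3541/4096 } R={ 1771/2048,443/512,111/128,7/8,1 } gives 7083/8192
step 15: add Blue to get BRBBRBBBRBRBRBB; options L={ 0,1/2,3/4,13/16,27/32,55/64,221/256,885/1024,3541/4096,7083/8192 } R={ 1771/2048,443/512,111/128,7/8,1 } gives 14167/16384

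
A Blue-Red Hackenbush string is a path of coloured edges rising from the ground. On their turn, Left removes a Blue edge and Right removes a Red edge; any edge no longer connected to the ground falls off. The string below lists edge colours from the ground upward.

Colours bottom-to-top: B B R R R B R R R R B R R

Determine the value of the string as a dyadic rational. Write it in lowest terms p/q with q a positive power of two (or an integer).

2313/2048

Recurse on prefixes of the 13-edge string B B R R R B R R R R B R R:
B: Left { 0 }, Right {  } ⇒ simplest 1
BB: Left { 0; 1 }, Right {  } ⇒ simplest 2
BBR: Left { 0; 1 }, Right { 2 } ⇒ simplest 3/2
BBRR: Left { 0; 1 }, Right { 3/2; 2 } ⇒ simplest 5/4
BBRRR: Left { 0; 1 }, Right { 5/4; 3/2; 2 } ⇒ simplest 9/8
BBRRRB: Left { 0; 1; 9/8 }, Right { 5/4; 3/2; 2 } ⇒ simplest 19/16
BBRRRBR: Left { 0; 1; 9/8 }, Right { 19/16; 5/4; 3/2; 2 } ⇒ simplest 37/32
BBRRRBRR: Left { 0; 1; 9/8 }, Right { 37/32; 19/16; 5/4; 3/2; 2 } ⇒ simplest 73/64
BBRRRBRRR: Left { 0; 1; 9/8 }, Right { 73/64; 37/32; 19/16; 5/4; 3/2; 2 } ⇒ simplest 145/128
BBRRRBRRRR: Left { 0; 1; 9/8 }, Right { 145/128; 73/64; 37/32; 19/16; 5/4; 3/2; 2 } ⇒ simplest 289/256
BBRRRBRRRRB: Left { 0; 1; 9/8; 289/256 }, Right { 145/128; 73/64; 37/32; 19/16; 5/4; 3/2; 2 } ⇒ simplest 579/512
BBRRRBRRRRBR: Left { 0; 1; 9/8; 289/256 }, Right { 579/512; 145/128; 73/64; 37/32; 19/16; 5/4; 3/2; 2 } ⇒ simplest 1157/1024
BBRRRBRRRRBRR: Left { 0; 1; 9/8; 289/256 }, Right { 1157/1024; 579/512; 145/128; 73/64; 37/32; 19/16; 5/4; 3/2; 2 } ⇒ simplest 2313/2048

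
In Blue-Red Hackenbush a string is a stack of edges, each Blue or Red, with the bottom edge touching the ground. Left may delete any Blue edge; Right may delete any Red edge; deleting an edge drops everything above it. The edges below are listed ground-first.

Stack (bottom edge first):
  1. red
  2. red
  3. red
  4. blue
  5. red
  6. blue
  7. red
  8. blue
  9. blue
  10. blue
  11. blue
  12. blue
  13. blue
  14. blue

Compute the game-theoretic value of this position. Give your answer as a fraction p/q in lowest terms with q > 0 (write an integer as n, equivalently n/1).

1 of 14 · r · max L −∞ · min R 0 = -1
2 of 14 · rr · max L −∞ · min R -1 = -2
3 of 14 · rrr · max L −∞ · min R -2 = -3
4 of 14 · rrrb · max L -3 · min R -2 = -5/2
5 of 14 · rrrbr · max L -3 · min R -5/2 = -11/4
6 of 14 · rrrbrb · max L -11/4 · min R -5/2 = -21/8
7 of 14 · rrrbrbr · max L -11/4 · min R -21/8 = -43/16
8 of 14 · rrrbrbrb · max L -43/16 · min R -21/8 = -85/32
9 of 14 · rrrbrbrbb · max L -85/32 · min R -21/8 = -169/64
10 of 14 · rrrbrbrbbb · max L -169/64 · min R -21/8 = -337/128
11 of 14 · rrrbrbrbbbb · max L -337/128 · min R -21/8 = -673/256
12 of 14 · rrrbrbrbbbbb · max L -673/256 · min R -21/8 = -1345/512
13 of 14 · rrrbrbrbbbbbb · max L -1345/512 · min R -21/8 = -2689/1024
14 of 14 · rrrbrbrbbbbbbb · max L -2689/1024 · min R -21/8 = -5377/2048

-5377/2048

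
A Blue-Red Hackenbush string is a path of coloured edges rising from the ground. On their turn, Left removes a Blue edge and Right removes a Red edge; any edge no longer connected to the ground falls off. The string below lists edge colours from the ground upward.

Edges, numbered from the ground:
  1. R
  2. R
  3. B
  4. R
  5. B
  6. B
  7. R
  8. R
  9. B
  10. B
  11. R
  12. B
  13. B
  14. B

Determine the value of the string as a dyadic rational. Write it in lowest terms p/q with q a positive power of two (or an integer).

Build G(s[:k]) for k = 1..14, string s = R R B R B B R R B B R B B B.
G(R) = { none | 0 } ⇒ -1
G(RR) = { none | -1,0 } ⇒ -2
G(RRB) = { -2 | -1,0 } ⇒ -3/2
G(RRBR) = { -2 | -3/2,-1,0 } ⇒ -7/4
G(RRBRB) = { -2,-7/4 | -3/2,-1,0 } ⇒ -13/8
G(RRBRBB) = { -2,-7/4,-13/8 | -3/2,-1,0 } ⇒ -25/16
G(RRBRBBR) = { -2,-7/4,-13/8 | -25/16,-3/2,-1,0 } ⇒ -51/32
G(RRBRBBRR) = { -2,-7/4,-13/8 | -51/32,-25/16,-3/2,-1,0 } ⇒ -103/64
G(RRBRBBRRB) = { -2,-7/4,-13/8,-103/64 | -51/32,-25/16,-3/2,-1,0 } ⇒ -205/128
G(RRBRBBRRBB) = { -2,-7/4,-13/8,-103/64,-205/128 | -51/32,-25/16,-3/2,-1,0 } ⇒ -409/256
G(RRBRBBRRBBR) = { -2,-7/4,-13/8,-103/64,-205/128 | -409/256,-51/32,-25/16,-3/2,-1,0 } ⇒ -819/512
G(RRBRBBRRBBRB) = { -2,-7/4,-13/8,-103/64,-205/128,-819/512 | -409/256,-51/32,-25/16,-3/2,-1,0 } ⇒ -1637/1024
G(RRBRBBRRBBRBB) = { -2,-7/4,-13/8,-103/64,-205/128,-819/512,-1637/1024 | -409/256,-51/32,-25/16,-3/2,-1,0 } ⇒ -3273/2048
G(RRBRBBRRBBRBBB) = { -2,-7/4,-13/8,-103/64,-205/128,-819/512,-1637/1024,-3273/2048 | -409/256,-51/32,-25/16,-3/2,-1,0 } ⇒ -6545/4096

-6545/4096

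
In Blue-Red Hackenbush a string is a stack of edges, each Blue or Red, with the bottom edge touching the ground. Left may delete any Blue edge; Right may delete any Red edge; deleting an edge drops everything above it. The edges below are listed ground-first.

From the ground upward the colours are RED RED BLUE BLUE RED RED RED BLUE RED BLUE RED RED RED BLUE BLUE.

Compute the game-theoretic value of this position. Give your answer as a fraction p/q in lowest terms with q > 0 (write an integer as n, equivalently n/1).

-11961/8192

g_1 [R]  L=[none]  R=[0]  gives -1
g_2 [RR]  L=[none]  R=[-1, 0]  gives -2
g_3 [RRB]  L=[-2]  R=[-1, 0]  gives -3/2
g_4 [RRBB]  L=[-2, -3/2]  R=[-1, 0]  gives -5/4
g_5 [RRBBR]  L=[-2, -3/2]  R=[-5/4, -1, 0]  gives -11/8
g_6 [RRBBRR]  L=[-2, -3/2]  R=[-11/8, -5/4, -1, 0]  gives -23/16
g_7 [RRBBRRR]  L=[-2, -3/2]  R=[-23/16, -11/8, -5/4, -1, 0]  gives -47/32
g_8 [RRBBRRRB]  L=[-2, -3/2, -47/32]  R=[-23/16, -11/8, -5/4, -1, 0]  gives -93/64
g_9 [RRBBRRRBR]  L=[-2, -3/2, -47/32]  R=[-93/64, -23/16, -11/8, -5/4, -1, 0]  gives -187/128
g_10 [RRBBRRRBRB]  L=[-2, -3/2, -47/32, -187/128]  R=[-93/64, -23/16, -11/8, -5/4, -1, 0]  gives -373/256
g_11 [RRBBRRRBRBR]  L=[-2, -3/2, -47/32, -187/128]  R=[-373/256, -93/64, -23/16, -11/8, -5/4, -1, 0]  gives -747/512
g_12 [RRBBRRRBRBRR]  L=[-2, -3/2, -47/32, -187/128]  R=[-747/512, -373/256, -93/64, -23/16, -11/8, -5/4, -1, 0]  gives -1495/1024
g_13 [RRBBRRRBRBRRR]  L=[-2, -3/2, -47/32, -187/128]  R=[-1495/1024, -747/512, -373/256, -93/64, -23/16, -11/8, -5/4, -1, 0]  gives -2991/2048
g_14 [RRBBRRRBRBRRRB]  L=[-2, -3/2, -47/32, -187/128, -2991/2048]  R=[-1495/1024, -747/512, -373/256, -93/64, -23/16, -11/8, -5/4, -1, 0]  gives -5981/4096
g_15 [RRBBRRRBRBRRRBB]  L=[-2, -3/2, -47/32, -187/128, -2991/2048, -5981/4096]  R=[-1495/1024, -747/512, -373/256, -93/64, -23/16, -11/8, -5/4, -1, 0]  gives -11961/8192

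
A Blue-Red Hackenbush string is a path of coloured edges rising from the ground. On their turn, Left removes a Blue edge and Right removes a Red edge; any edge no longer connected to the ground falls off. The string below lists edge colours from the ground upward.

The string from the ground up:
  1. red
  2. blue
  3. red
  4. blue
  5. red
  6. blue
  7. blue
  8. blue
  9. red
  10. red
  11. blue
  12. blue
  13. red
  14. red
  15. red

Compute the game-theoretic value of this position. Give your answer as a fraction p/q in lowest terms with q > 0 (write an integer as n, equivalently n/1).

-10447/16384

Recurse on prefixes of the 15-edge string red blue red blue red blue blue blue red red blue blue red red red:
1 of 15 · r · max L −∞ · min R 0 gives -1
2 of 15 · rb · max L -1 · min R 0 gives -1/2
3 of 15 · rbr · max L -1 · min R -1/2 gives -3/4
4 of 15 · rbrb · max L -3/4 · min R -1/2 gives -5/8
5 of 15 · rbrbr · max L -3/4 · min R -5/8 gives -11/16
6 of 15 · rbrbrb · max L -11/16 · min R -5/8 gives -21/32
7 of 15 · rbrbrbb · max L -21/32 · min R -5/8 gives -41/64
8 of 15 · rbrbrbbb · max L -41/64 · min R -5/8 gives -81/128
9 of 15 · rbrbrbbbr · max L -41/64 · min R -81/128 gives -163/256
10 of 15 · rbrbrbbbrr · max L -41/64 · min R -163/256 gives -327/512
11 of 15 · rbrbrbbbrrb · max L -327/512 · min R -163/256 gives -653/1024
12 of 15 · rbrbrbbbrrbb · max L -653/1024 · min R -163/256 gives -1305/2048
13 of 15 · rbrbrbbbrrbbr · max L -653/1024 · min R -1305/2048 gives -2611/4096
14 of 15 · rbrbrbbbrrbbrr · max L -653/1024 · min R -2611/4096 gives -5223/8192
15 of 15 · rbrbrbbbrrbbrrr · max L -653/1024 · min R -5223/8192 gives -10447/16384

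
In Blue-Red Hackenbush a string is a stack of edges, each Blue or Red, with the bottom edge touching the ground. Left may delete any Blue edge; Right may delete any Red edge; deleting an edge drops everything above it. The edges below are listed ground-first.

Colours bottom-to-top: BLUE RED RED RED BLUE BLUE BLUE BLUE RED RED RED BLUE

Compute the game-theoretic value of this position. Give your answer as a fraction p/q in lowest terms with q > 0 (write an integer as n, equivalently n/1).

Build value(s[:k]) for k = 1..12, string s = BLUE RED RED RED BLUE BLUE BLUE BLUE RED RED RED BLUE.
value(B) = { 0 | none } ⇒ 1
value(BR) = { 0 | 1 } ⇒ 1/2
value(BRR) = { 0 | 1/2,1 } ⇒ 1/4
value(BRRR) = { 0 | 1/4,1/2,1 } ⇒ 1/8
value(BRRRB) = { 0,1/8 | 1/4,1/2,1 } ⇒ 3/16
value(BRRRBB) = { 0,1/8,3/16 | 1/4,1/2,1 } ⇒ 7/32
value(BRRRBBB) = { 0,1/8,3/16,7/32 | 1/4,1/2,1 } ⇒ 15/64
value(BRRRBBBB) = { 0,1/8,3/16,7/32,15/64 | 1/4,1/2,1 } ⇒ 31/128
value(BRRRBBBBR) = { 0,1/8,3/16,7/32,15/64 | 31/128,1/4,1/2,1 } ⇒ 61/256
value(BRRRBBBBRR) = { 0,1/8,3/16,7/32,15/64 | 61/256,31/128,1/4,1/2,1 } ⇒ 121/512
value(BRRRBBBBRRR) = { 0,1/8,3/16,7/32,15/64 | 121/512,61/256,31/128,1/4,1/2,1 } ⇒ 241/1024
value(BRRRBBBBRRRB) = { 0,1/8,3/16,7/32,15/64,241/1024 | 121/512,61/256,31/128,1/4,1/2,1 } ⇒ 483/2048

483/2048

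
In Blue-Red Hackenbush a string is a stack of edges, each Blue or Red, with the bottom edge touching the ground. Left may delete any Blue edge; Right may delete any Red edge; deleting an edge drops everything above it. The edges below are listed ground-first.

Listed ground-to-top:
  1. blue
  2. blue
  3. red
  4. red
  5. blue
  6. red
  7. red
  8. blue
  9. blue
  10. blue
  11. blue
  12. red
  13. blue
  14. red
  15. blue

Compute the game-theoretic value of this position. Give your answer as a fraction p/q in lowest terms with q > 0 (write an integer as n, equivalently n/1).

step 1: add blue to get b; options L={ 0 } R={ none } = 1
step 2: add blue to get bb; options L={ 0, 1 } R={ none } = 2
step 3: add red to get bbr; options L={ 0, 1 } R={ 2 } = 3/2
step 4: add red to get bbrr; options L={ 0, 1 } R={ 3/2, 2 } = 5/4
step 5: add blue to get bbrrb; options L={ 0, 1, 5/4 } R={ 3/2, 2 } = 11/8
step 6: add red to get bbrrbr; options L={ 0, 1, 5/4 } R={ 11/8, 3/2, 2 } = 21/16
step 7: add red to get bbrrbrr; options L={ 0, 1, 5/4 } R={ 21/16, 11/8, 3/2, 2 } = 41/32
step 8: add blue to get bbrrbrrb; options L={ 0, 1, 5/4, 41/32 } R={ 21/16, 11/8, 3/2, 2 } = 83/64
step 9: add blue to get bbrrbrrbb; options L={ 0, 1, 5/4, 41/32, 83/64 } R={ 21/16, 11/8, 3/2, 2 } = 167/128
step 10: add blue to get bbrrbrrbbb; options L={ 0, 1, 5/4, 41/32, 83/64, 167/128 } R={ 21/16, 11/8, 3/2, 2 } = 335/256
step 11: add blue to get bbrrbrrbbbb; options L={ 0, 1, 5/4, 41/32, 83/64, 167/128, 335/256 } R={ 21/16, 11/8, 3/2, 2 } = 671/512
step 12: add red to get bbrrbrrbbbbr; options L={ 0, 1, 5/4, 41/32, 83/64, 167/128, 335/256 } R={ 671/512, 21/16, 11/8, 3/2, 2 } = 1341/1024
step 13: add blue to get bbrrbrrbbbbrb; options L={ 0, 1, 5/4, 41/32, 83/64, 167/128, 335/256, 1341/1024 } R={ 671/512, 21/16, 11/8, 3/2, 2 } = 2683/2048
step 14: add red to get bbrrbrrbbbbrbr; options L={ 0, 1, 5/4, 41/32, 83/64, 167/128, 335/256, 1341/1024 } R={ 2683/2048, 671/512, 21/16, 11/8, 3/2, 2 } = 5365/4096
step 15: add blue to get bbrrbrrbbbbrbrb; options L={ 0, 1, 5/4, 41/32, 83/64, 167/128, 335/256, 1341/1024, 5365/4096 } R={ 2683/2048, 671/512, 21/16, 11/8, 3/2, 2 } = 10731/8192

10731/8192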